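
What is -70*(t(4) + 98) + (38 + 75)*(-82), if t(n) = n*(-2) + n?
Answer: -15846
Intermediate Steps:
t(n) = -n (t(n) = -2*n + n = -n)
-70*(t(4) + 98) + (38 + 75)*(-82) = -70*(-1*4 + 98) + (38 + 75)*(-82) = -70*(-4 + 98) + 113*(-82) = -70*94 - 9266 = -6580 - 9266 = -15846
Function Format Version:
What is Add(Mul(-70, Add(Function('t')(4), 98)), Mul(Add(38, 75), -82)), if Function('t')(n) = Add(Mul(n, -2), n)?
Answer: -15846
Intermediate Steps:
Function('t')(n) = Mul(-1, n) (Function('t')(n) = Add(Mul(-2, n), n) = Mul(-1, n))
Add(Mul(-70, Add(Function('t')(4), 98)), Mul(Add(38, 75), -82)) = Add(Mul(-70, Add(Mul(-1, 4), 98)), Mul(Add(38, 75), -82)) = Add(Mul(-70, Add(-4, 98)), Mul(113, -82)) = Add(Mul(-70, 94), -9266) = Add(-6580, -9266) = -15846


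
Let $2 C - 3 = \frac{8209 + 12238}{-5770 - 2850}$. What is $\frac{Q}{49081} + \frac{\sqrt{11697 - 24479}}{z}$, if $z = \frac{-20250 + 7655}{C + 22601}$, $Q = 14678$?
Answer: $\frac{14678}{49081} - \frac{35422423 i \sqrt{12782}}{19739800} \approx 0.29906 - 202.88 i$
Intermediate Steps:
$C = \frac{5413}{17240}$ ($C = \frac{3}{2} + \frac{\left(8209 + 12238\right) \frac{1}{-5770 - 2850}}{2} = \frac{3}{2} + \frac{20447 \frac{1}{-8620}}{2} = \frac{3}{2} + \frac{20447 \left(- \frac{1}{8620}\right)}{2} = \frac{3}{2} + \frac{1}{2} \left(- \frac{20447}{8620}\right) = \frac{3}{2} - \frac{20447}{17240} = \frac{5413}{17240} \approx 0.31398$)
$z = - \frac{19739800}{35422423}$ ($z = \frac{-20250 + 7655}{\frac{5413}{17240} + 22601} = - \frac{12595}{\frac{389646653}{17240}} = \left(-12595\right) \frac{17240}{389646653} = - \frac{19739800}{35422423} \approx -0.55727$)
$\frac{Q}{49081} + \frac{\sqrt{11697 - 24479}}{z} = \frac{14678}{49081} + \frac{\sqrt{11697 - 24479}}{- \frac{19739800}{35422423}} = 14678 \cdot \frac{1}{49081} + \sqrt{-12782} \left(- \frac{35422423}{19739800}\right) = \frac{14678}{49081} + i \sqrt{12782} \left(- \frac{35422423}{19739800}\right) = \frac{14678}{49081} - \frac{35422423 i \sqrt{12782}}{19739800}$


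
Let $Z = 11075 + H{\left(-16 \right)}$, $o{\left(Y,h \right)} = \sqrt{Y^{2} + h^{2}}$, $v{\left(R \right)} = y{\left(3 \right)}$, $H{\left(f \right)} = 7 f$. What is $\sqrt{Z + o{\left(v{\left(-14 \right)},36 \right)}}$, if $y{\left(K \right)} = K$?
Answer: $\sqrt{10963 + 3 \sqrt{145}} \approx 104.88$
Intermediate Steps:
$v{\left(R \right)} = 3$
$Z = 10963$ ($Z = 11075 + 7 \left(-16\right) = 11075 - 112 = 10963$)
$\sqrt{Z + o{\left(v{\left(-14 \right)},36 \right)}} = \sqrt{10963 + \sqrt{3^{2} + 36^{2}}} = \sqrt{10963 + \sqrt{9 + 1296}} = \sqrt{10963 + \sqrt{1305}} = \sqrt{10963 + 3 \sqrt{145}}$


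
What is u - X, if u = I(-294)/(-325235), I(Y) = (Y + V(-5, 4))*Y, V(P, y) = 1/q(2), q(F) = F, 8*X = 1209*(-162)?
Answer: 31849593159/1300940 ≈ 24482.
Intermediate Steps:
X = -97929/4 (X = (1209*(-162))/8 = (1/8)*(-195858) = -97929/4 ≈ -24482.)
V(P, y) = 1/2
I(Y) = Y*(1/2 + Y) (I(Y) = (Y + 1/2)*Y = (1/2 + Y)*Y = Y*(1/2 + Y))
u = -86289/325235 (u = -294*(1/2 - 294)/(-325235) = -294*(-587/2)*(-1/325235) = 86289*(-1/325235) = -86289/325235 ≈ -0.26531)
u - X = -86289/325235 - 1*(-97929/4) = -86289/325235 + 97929/4 = 31849593159/1300940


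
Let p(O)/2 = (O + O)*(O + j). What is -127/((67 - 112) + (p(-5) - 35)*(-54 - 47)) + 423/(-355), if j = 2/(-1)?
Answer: -12563/10650 ≈ -1.1796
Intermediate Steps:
j = -2 (j = 2*(-1) = -2)
p(O) = 4*O*(-2 + O) (p(O) = 2*((O + O)*(O - 2)) = 2*((2*O)*(-2 + O)) = 2*(2*O*(-2 + O)) = 4*O*(-2 + O))
-127/((67 - 112) + (p(-5) - 35)*(-54 - 47)) + 423/(-355) = -127/((67 - 112) + (4*(-5)*(-2 - 5) - 35)*(-54 - 47)) + 423/(-355) = -127/(-45 + (4*(-5)*(-7) - 35)*(-101)) + 423*(-1/355) = -127/(-45 + (140 - 35)*(-101)) - 423/355 = -127/(-45 + 105*(-101)) - 423/355 = -127/(-45 - 10605) - 423/355 = -127/(-10650) - 423/355 = -127*(-1/10650) - 423/355 = 127/10650 - 423/355 = -12563/10650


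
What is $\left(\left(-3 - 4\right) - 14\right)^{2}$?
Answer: $441$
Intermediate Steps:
$\left(\left(-3 - 4\right) - 14\right)^{2} = \left(-7 - 14\right)^{2} = \left(-21\right)^{2} = 441$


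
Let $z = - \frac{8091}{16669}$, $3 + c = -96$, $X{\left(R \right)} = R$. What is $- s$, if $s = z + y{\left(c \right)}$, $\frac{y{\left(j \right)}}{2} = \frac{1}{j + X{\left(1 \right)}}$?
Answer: $\frac{413128}{816781} \approx 0.5058$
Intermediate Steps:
$c = -99$ ($c = -3 - 96 = -99$)
$z = - \frac{8091}{16669}$ ($z = \left(-8091\right) \frac{1}{16669} = - \frac{8091}{16669} \approx -0.48539$)
$y{\left(j \right)} = \frac{2}{1 + j}$ ($y{\left(j \right)} = \frac{2}{j + 1} = \frac{2}{1 + j}$)
$s = - \frac{413128}{816781}$ ($s = - \frac{8091}{16669} + \frac{2}{1 - 99} = - \frac{8091}{16669} + \frac{2}{-98} = - \frac{8091}{16669} + 2 \left(- \frac{1}{98}\right) = - \frac{8091}{16669} - \frac{1}{49} = - \frac{413128}{816781} \approx -0.5058$)
$- s = \left(-1\right) \left(- \frac{413128}{816781}\right) = \frac{413128}{816781}$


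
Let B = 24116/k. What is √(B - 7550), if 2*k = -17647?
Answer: I*√2352046548054/17647 ≈ 86.906*I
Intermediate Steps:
k = -17647/2 (k = (½)*(-17647) = -17647/2 ≈ -8823.5)
B = -48232/17647 (B = 24116/(-17647/2) = 24116*(-2/17647) = -48232/17647 ≈ -2.7332)
√(B - 7550) = √(-48232/17647 - 7550) = √(-133283082/17647) = I*√2352046548054/17647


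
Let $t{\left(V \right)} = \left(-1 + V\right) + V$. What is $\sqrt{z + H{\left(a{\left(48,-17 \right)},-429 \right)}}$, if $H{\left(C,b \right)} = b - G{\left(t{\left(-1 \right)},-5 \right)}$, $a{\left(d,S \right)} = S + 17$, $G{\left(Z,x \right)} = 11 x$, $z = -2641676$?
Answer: $5 i \sqrt{105682} \approx 1625.4 i$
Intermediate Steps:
$t{\left(V \right)} = -1 + 2 V$
$a{\left(d,S \right)} = 17 + S$
$H{\left(C,b \right)} = 55 + b$ ($H{\left(C,b \right)} = b - 11 \left(-5\right) = b - -55 = b + 55 = 55 + b$)
$\sqrt{z + H{\left(a{\left(48,-17 \right)},-429 \right)}} = \sqrt{-2641676 + \left(55 - 429\right)} = \sqrt{-2641676 - 374} = \sqrt{-2642050} = 5 i \sqrt{105682}$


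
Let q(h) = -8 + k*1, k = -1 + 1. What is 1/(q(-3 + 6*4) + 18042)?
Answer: 1/18034 ≈ 5.5451e-5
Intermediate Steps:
k = 0
q(h) = -8 (q(h) = -8 + 0*1 = -8 + 0 = -8)
1/(q(-3 + 6*4) + 18042) = 1/(-8 + 18042) = 1/18034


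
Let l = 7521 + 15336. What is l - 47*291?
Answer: 9180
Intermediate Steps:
l = 22857
l - 47*291 = 22857 - 47*291 = 22857 - 13677 = 9180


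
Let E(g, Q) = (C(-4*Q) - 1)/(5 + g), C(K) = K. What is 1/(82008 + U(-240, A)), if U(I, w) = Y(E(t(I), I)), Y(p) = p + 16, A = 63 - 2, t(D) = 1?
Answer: 6/493103 ≈ 1.2168e-5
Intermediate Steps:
E(g, Q) = (-1 - 4*Q)/(5 + g) (E(g, Q) = (-4*Q - 1)/(5 + g) = (-1 - 4*Q)/(5 + g))
A = 61
Y(p) = 16 + p
U(I, w) = 95/6 - 2*I/3 (U(I, w) = 16 + (-1 - 4*I)/(5 + 1) = 16 + (-1 - 4*I)/6 = 16 + (-⅙ - 2*I/3) = 95/6 - 2*I/3)
1/(82008 + U(-240, A)) = 1/(82008 + (95/6 - ⅔*(-240))) = 1/(82008 + (95/6 + 160)) = 1/(82008 + 1055/6) = 1/(493103/6) = 6/493103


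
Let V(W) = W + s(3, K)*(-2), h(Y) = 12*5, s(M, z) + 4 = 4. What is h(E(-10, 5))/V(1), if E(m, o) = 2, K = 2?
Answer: 60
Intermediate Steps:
s(M, z) = 0 (s(M, z) = -4 + 4 = 0)
h(Y) = 60
V(W) = W (V(W) = W + 0*(-2) = W + 0 = W)
h(E(-10, 5))/V(1) = 60/1 = 60*1 = 60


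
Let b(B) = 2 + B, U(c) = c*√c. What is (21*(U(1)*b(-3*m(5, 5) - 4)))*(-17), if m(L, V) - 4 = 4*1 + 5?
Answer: 14637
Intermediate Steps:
m(L, V) = 13 (m(L, V) = 4 + (4*1 + 5) = 4 + (4 + 5) = 4 + 9 = 13)
U(c) = c^(3/2)
(21*(U(1)*b(-3*m(5, 5) - 4)))*(-17) = (21*(1^(3/2)*(2 + (-3*13 - 4))))*(-17) = (21*(1*(2 + (-39 - 4))))*(-17) = (21*(1*(2 - 43)))*(-17) = (21*(1*(-41)))*(-17) = (21*(-41))*(-17) = -861*(-17) = 14637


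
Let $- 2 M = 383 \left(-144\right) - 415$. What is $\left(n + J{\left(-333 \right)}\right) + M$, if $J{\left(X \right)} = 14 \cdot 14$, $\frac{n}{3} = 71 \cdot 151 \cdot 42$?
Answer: $\frac{2757651}{2} \approx 1.3788 \cdot 10^{6}$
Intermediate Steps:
$n = 1350846$ ($n = 3 \cdot 71 \cdot 151 \cdot 42 = 3 \cdot 10721 \cdot 42 = 3 \cdot 450282 = 1350846$)
$M = \frac{55567}{2}$ ($M = - \frac{383 \left(-144\right) - 415}{2} = - \frac{-55152 - 415}{2} = \left(- \frac{1}{2}\right) \left(-55567\right) = \frac{55567}{2} \approx 27784.0$)
$J{\left(X \right)} = 196$
$\left(n + J{\left(-333 \right)}\right) + M = \left(1350846 + 196\right) + \frac{55567}{2} = 1351042 + \frac{55567}{2} = \frac{2757651}{2}$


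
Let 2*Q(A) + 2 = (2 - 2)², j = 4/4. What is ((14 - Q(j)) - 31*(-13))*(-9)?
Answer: -3762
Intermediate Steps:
j = 1 (j = 4*(¼) = 1)
Q(A) = -1 (Q(A) = -1 + (2 - 2)²/2 = -1 + (½)*0² = -1 + (½)*0 = -1 + 0 = -1)
((14 - Q(j)) - 31*(-13))*(-9) = ((14 - 1*(-1)) - 31*(-13))*(-9) = ((14 + 1) + 403)*(-9) = (15 + 403)*(-9) = 418*(-9) = -3762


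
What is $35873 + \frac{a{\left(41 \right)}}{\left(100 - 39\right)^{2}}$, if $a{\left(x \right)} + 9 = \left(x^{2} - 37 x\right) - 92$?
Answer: $\frac{133483496}{3721} \approx 35873.0$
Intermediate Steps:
$a{\left(x \right)} = -101 + x^{2} - 37 x$ ($a{\left(x \right)} = -9 - \left(92 - x^{2} + 37 x\right) = -101 + x^{2} - 37 x$)
$35873 + \frac{a{\left(41 \right)}}{\left(100 - 39\right)^{2}} = 35873 + \frac{-101 + 41^{2} - 1517}{\left(100 - 39\right)^{2}} = 35873 + \frac{-101 + 1681 - 1517}{61^{2}} = 35873 + \frac{63}{3721} = \frac{133483496}{3721}$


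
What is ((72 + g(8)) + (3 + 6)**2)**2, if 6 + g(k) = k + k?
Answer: 26569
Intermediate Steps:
g(k) = -6 + 2*k (g(k) = -6 + (k + k) = -6 + 2*k)
((72 + g(8)) + (3 + 6)**2)**2 = ((72 + (-6 + 2*8)) + (3 + 6)**2)**2 = ((72 + (-6 + 16)) + 9**2)**2 = ((72 + 10) + 81)**2 = (82 + 81)**2 = 163**2 = 26569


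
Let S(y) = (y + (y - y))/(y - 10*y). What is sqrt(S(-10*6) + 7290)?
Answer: sqrt(65609)/3 ≈ 85.381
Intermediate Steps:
S(y) = -1/9 (S(y) = (y + 0)/((-9*y)) = y*(-1/(9*y)) = -1/9)
sqrt(S(-10*6) + 7290) = sqrt(-1/9 + 7290) = sqrt(65609/9) = sqrt(65609)/3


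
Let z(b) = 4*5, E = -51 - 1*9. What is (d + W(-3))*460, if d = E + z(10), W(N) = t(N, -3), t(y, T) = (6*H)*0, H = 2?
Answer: -18400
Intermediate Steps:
E = -60 (E = -51 - 9 = -60)
z(b) = 20
t(y, T) = 0 (t(y, T) = (6*2)*0 = 12*0 = 0)
W(N) = 0
d = -40 (d = -60 + 20 = -40)
(d + W(-3))*460 = (-40 + 0)*460 = -40*460 = -18400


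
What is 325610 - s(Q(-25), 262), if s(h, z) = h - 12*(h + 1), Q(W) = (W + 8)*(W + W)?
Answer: 334972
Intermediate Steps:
Q(W) = 2*W*(8 + W) (Q(W) = (8 + W)*(2*W) = 2*W*(8 + W))
s(h, z) = -12 - 11*h (s(h, z) = h - 12*(1 + h) = h + (-12 - 12*h) = -12 - 11*h)
325610 - s(Q(-25), 262) = 325610 - (-12 - 22*(-25)*(8 - 25)) = 325610 - (-12 - 22*(-25)*(-17)) = 325610 - (-12 - 11*850) = 325610 - (-12 - 9350) = 325610 - 1*(-9362) = 325610 + 9362 = 334972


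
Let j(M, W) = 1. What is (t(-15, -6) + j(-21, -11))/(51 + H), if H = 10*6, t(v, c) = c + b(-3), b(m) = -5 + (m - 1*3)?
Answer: -16/111 ≈ -0.14414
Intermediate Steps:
b(m) = -8 + m (b(m) = -5 + (m - 3) = -5 + (-3 + m) = -8 + m)
t(v, c) = -11 + c (t(v, c) = c + (-8 - 3) = c - 11 = -11 + c)
H = 60
(t(-15, -6) + j(-21, -11))/(51 + H) = ((-11 - 6) + 1)/(51 + 60) = (-17 + 1)/111 = -16*1/111 = -16/111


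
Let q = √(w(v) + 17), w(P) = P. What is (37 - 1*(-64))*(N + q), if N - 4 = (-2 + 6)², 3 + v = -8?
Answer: 2020 + 101*√6 ≈ 2267.4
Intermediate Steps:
v = -11 (v = -3 - 8 = -11)
q = √6 (q = √(-11 + 17) = √6 ≈ 2.4495)
N = 20 (N = 4 + (-2 + 6)² = 4 + 4² = 4 + 16 = 20)
(37 - 1*(-64))*(N + q) = (37 - 1*(-64))*(20 + √6) = (37 + 64)*(20 + √6) = 101*(20 + √6) = 2020 + 101*√6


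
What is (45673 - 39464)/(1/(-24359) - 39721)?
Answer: -151245031/967563840 ≈ -0.15632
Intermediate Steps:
(45673 - 39464)/(1/(-24359) - 39721) = 6209/(-1/24359 - 39721) = 6209/(-967563840/24359) = 6209*(-24359/967563840) = -151245031/967563840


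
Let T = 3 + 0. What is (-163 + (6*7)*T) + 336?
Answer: 299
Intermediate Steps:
T = 3
(-163 + (6*7)*T) + 336 = (-163 + (6*7)*3) + 336 = (-163 + 42*3) + 336 = (-163 + 126) + 336 = -37 + 336 = 299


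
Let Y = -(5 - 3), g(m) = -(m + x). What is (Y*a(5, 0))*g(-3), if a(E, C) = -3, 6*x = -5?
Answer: 23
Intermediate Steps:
x = -5/6 (x = (1/6)*(-5) = -5/6 ≈ -0.83333)
g(m) = 5/6 - m (g(m) = -(m - 5/6) = -(-5/6 + m) = 5/6 - m)
Y = -2 (Y = -1*2 = -2)
(Y*a(5, 0))*g(-3) = (-2*(-3))*(5/6 - 1*(-3)) = 6*(5/6 + 3) = 6*(23/6) = 23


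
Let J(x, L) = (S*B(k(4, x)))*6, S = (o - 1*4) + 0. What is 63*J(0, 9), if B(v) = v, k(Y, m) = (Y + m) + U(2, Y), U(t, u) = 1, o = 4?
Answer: 0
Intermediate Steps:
k(Y, m) = 1 + Y + m (k(Y, m) = (Y + m) + 1 = 1 + Y + m)
S = 0 (S = (4 - 1*4) + 0 = (4 - 4) + 0 = 0 + 0 = 0)
J(x, L) = 0 (J(x, L) = (0*(1 + 4 + x))*6 = (0*(5 + x))*6 = 0*6 = 0)
63*J(0, 9) = 63*0 = 0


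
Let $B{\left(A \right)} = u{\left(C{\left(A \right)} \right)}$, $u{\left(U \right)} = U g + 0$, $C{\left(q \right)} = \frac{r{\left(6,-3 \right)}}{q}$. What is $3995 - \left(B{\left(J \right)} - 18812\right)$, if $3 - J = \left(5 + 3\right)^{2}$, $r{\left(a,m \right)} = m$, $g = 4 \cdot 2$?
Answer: $\frac{1391203}{61} \approx 22807.0$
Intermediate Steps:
$g = 8$
$C{\left(q \right)} = - \frac{3}{q}$
$u{\left(U \right)} = 8 U$ ($u{\left(U \right)} = U 8 + 0 = 8 U + 0 = 8 U$)
$J = -61$ ($J = 3 - \left(5 + 3\right)^{2} = 3 - 8^{2} = 3 - 64 = -61$)
$B{\left(A \right)} = - \frac{24}{A}$ ($B{\left(A \right)} = 8 \left(- \frac{3}{A}\right) = - \frac{24}{A}$)
$3995 - \left(B{\left(J \right)} - 18812\right) = 3995 - \left(- \frac{24}{-61} - 18812\right) = 3995 - \left(\left(-24\right) \left(- \frac{1}{61}\right) - 18812\right) = 3995 - \left(\frac{24}{61} - 18812\right) = 3995 - - \frac{1147508}{61} = 3995 + \frac{1147508}{61} = \frac{1391203}{61}$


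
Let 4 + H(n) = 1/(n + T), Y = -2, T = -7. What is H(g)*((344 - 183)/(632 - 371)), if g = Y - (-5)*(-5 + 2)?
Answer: -15617/6264 ≈ -2.4931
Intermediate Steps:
g = -17 (g = -2 - (-5)*(-5 + 2) = -2 - (-5)*(-3) = -2 - 1*15 = -2 - 15 = -17)
H(n) = -4 + 1/(-7 + n) (H(n) = -4 + 1/(n - 7) = -4 + 1/(-7 + n))
H(g)*((344 - 183)/(632 - 371)) = ((29 - 4*(-17))/(-7 - 17))*((344 - 183)/(632 - 371)) = ((29 + 68)/(-24))*(161/261) = (-1/24*97)*(161*(1/261)) = -97/24*161/261 = -15617/6264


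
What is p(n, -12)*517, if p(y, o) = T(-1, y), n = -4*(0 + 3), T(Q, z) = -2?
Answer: -1034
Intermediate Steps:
n = -12 (n = -4*3 = -12)
p(y, o) = -2
p(n, -12)*517 = -2*517 = -1034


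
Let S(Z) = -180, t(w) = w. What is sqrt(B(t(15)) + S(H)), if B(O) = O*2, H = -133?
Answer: 5*I*sqrt(6) ≈ 12.247*I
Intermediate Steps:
B(O) = 2*O
sqrt(B(t(15)) + S(H)) = sqrt(2*15 - 180) = sqrt(30 - 180) = sqrt(-150) = 5*I*sqrt(6)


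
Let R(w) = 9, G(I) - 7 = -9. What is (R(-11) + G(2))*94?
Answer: 658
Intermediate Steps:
G(I) = -2 (G(I) = 7 - 9 = -2)
(R(-11) + G(2))*94 = (9 - 2)*94 = 7*94 = 658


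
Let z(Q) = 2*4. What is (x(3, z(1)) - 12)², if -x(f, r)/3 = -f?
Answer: 9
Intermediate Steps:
z(Q) = 8
x(f, r) = 3*f (x(f, r) = -(-3)*f = 3*f)
(x(3, z(1)) - 12)² = (3*3 - 12)² = (9 - 12)² = (-3)² = 9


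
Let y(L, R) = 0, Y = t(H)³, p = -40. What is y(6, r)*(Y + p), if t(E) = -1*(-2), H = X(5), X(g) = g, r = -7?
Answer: 0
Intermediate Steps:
H = 5
t(E) = 2
Y = 8 (Y = 2³ = 8)
y(6, r)*(Y + p) = 0*(8 - 40) = 0*(-32) = 0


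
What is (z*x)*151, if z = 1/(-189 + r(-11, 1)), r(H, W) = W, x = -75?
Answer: 11325/188 ≈ 60.239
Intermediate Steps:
z = -1/188 (z = 1/(-189 + 1) = 1/(-188) = -1/188 ≈ -0.0053191)
(z*x)*151 = -1/188*(-75)*151 = (75/188)*151 = 11325/188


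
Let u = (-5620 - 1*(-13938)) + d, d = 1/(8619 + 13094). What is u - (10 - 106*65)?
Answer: 329994175/21713 ≈ 15198.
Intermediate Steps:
d = 1/21713 ≈ 4.6055e-5
u = 180608735/21713 (u = (-5620 - 1*(-13938)) + 1/21713 = (-5620 + 13938) + 1/21713 = 8318 + 1/21713 = 180608735/21713 ≈ 8318.0)
u - (10 - 106*65) = 180608735/21713 - (10 - 106*65) = 180608735/21713 - (10 - 6890) = 180608735/21713 - 1*(-6880) = 180608735/21713 + 6880 = 329994175/21713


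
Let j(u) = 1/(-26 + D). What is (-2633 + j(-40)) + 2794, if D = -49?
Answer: 12074/75 ≈ 160.99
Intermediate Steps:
j(u) = -1/75 (j(u) = 1/(-26 - 49) = 1/(-75) = -1/75)
(-2633 + j(-40)) + 2794 = (-2633 - 1/75) + 2794 = -197476/75 + 2794 = 12074/75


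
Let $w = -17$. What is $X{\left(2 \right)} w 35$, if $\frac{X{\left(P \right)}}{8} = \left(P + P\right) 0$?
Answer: $0$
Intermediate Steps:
$X{\left(P \right)} = 0$ ($X{\left(P \right)} = 8 \left(P + P\right) 0 = 8 \cdot 2 P 0 = 8 \cdot 0 = 0$)
$X{\left(2 \right)} w 35 = 0 \left(-17\right) 35 = 0 \cdot 35 = 0$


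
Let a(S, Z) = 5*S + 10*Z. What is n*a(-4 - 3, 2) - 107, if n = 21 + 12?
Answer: -602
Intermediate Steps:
n = 33
n*a(-4 - 3, 2) - 107 = 33*(5*(-4 - 3) + 10*2) - 107 = 33*(5*(-7) + 20) - 107 = 33*(-35 + 20) - 107 = 33*(-15) - 107 = -495 - 107 = -602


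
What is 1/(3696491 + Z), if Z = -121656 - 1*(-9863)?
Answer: 1/3584698 ≈ 2.7896e-7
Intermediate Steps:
Z = -111793 (Z = -121656 + 9863 = -111793)
1/(3696491 + Z) = 1/(3696491 - 111793) = 1/3584698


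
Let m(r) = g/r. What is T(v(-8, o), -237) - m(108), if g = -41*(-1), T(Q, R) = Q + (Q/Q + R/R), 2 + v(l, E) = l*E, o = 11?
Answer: -9545/108 ≈ -88.380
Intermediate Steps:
v(l, E) = -2 + E*l (v(l, E) = -2 + l*E = -2 + E*l)
T(Q, R) = 2 + Q (T(Q, R) = Q + (1 + 1) = Q + 2 = 2 + Q)
g = 41
m(r) = 41/r
T(v(-8, o), -237) - m(108) = (2 + (-2 + 11*(-8))) - 41/108 = (2 + (-2 - 88)) - 41/108 = (2 - 90) - 1*41/108 = -88 - 41/108 = -9545/108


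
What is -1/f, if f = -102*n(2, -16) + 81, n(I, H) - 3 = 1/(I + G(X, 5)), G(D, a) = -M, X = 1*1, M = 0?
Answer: 1/276 ≈ 0.0036232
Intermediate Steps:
X = 1
G(D, a) = 0 (G(D, a) = -1*0 = 0)
n(I, H) = 3 + 1/I (n(I, H) = 3 + 1/(I + 0) = 3 + 1/I)
f = -276 (f = -102*(3 + 1/2) + 81 = -102*(3 + ½) + 81 = -102*7/2 + 81 = -357 + 81 = -276)
-1/f = -1/(-276) = -1*(-1/276) = 1/276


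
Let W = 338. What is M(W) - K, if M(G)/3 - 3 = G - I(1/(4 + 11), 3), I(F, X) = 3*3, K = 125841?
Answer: -124845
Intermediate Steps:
I(F, X) = 9
M(G) = -18 + 3*G (M(G) = 9 + 3*(G - 1*9) = 9 + 3*(G - 9) = 9 + 3*(-9 + G) = 9 + (-27 + 3*G) = -18 + 3*G)
M(W) - K = (-18 + 3*338) - 1*125841 = (-18 + 1014) - 125841 = 996 - 125841 = -124845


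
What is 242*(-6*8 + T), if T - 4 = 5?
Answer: -9438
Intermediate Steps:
T = 9 (T = 4 + 5 = 9)
242*(-6*8 + T) = 242*(-6*8 + 9) = 242*(-48 + 9) = 242*(-39) = -9438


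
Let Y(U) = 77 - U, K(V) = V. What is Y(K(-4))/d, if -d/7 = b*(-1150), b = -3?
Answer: -27/8050 ≈ -0.0033540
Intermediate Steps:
d = -24150 (d = -(-21)*(-1150) = -7*3450 = -24150)
Y(K(-4))/d = (77 - 1*(-4))/(-24150) = (77 + 4)*(-1/24150) = 81*(-1/24150) = -27/8050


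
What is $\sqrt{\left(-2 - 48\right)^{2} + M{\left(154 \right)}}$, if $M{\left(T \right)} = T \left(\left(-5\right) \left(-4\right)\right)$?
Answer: $6 \sqrt{155} \approx 74.699$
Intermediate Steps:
$M{\left(T \right)} = 20 T$ ($M{\left(T \right)} = T 20 = 20 T$)
$\sqrt{\left(-2 - 48\right)^{2} + M{\left(154 \right)}} = \sqrt{\left(-2 - 48\right)^{2} + 20 \cdot 154} = \sqrt{\left(-50\right)^{2} + 3080} = \sqrt{2500 + 3080} = \sqrt{5580} = 6 \sqrt{155}$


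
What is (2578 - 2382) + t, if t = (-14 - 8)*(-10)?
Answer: 416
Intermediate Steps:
t = 220 (t = -22*(-10) = 220)
(2578 - 2382) + t = (2578 - 2382) + 220 = 196 + 220 = 416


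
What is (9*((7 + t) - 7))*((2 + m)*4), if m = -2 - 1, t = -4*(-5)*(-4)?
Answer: 2880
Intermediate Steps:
t = -80 (t = 20*(-4) = -80)
m = -3
(9*((7 + t) - 7))*((2 + m)*4) = (9*((7 - 80) - 7))*((2 - 3)*4) = (9*(-73 - 7))*(-1*4) = (9*(-80))*(-4) = -720*(-4) = 2880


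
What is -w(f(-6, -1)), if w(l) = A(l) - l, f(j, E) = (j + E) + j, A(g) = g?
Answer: 0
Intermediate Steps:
f(j, E) = E + 2*j (f(j, E) = (E + j) + j = E + 2*j)
w(l) = 0 (w(l) = l - l = 0)
-w(f(-6, -1)) = -1*0 = 0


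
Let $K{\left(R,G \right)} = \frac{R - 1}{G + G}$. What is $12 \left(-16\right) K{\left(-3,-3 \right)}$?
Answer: $-128$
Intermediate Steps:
$K{\left(R,G \right)} = \frac{-1 + R}{2 G}$
$12 \left(-16\right) K{\left(-3,-3 \right)} = 12 \left(-16\right) \frac{-1 - 3}{2 \left(-3\right)} = - 192 \cdot \frac{1}{2} \left(- \frac{1}{3}\right) \left(-4\right) = \left(-192\right) \frac{2}{3} = -128$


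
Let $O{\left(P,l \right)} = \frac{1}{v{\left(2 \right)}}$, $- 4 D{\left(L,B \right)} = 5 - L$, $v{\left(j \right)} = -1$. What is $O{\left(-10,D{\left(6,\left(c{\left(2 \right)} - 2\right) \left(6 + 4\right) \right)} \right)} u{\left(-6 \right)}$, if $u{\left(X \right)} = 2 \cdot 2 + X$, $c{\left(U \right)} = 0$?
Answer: $2$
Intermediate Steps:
$D{\left(L,B \right)} = - \frac{5}{4} + \frac{L}{4}$ ($D{\left(L,B \right)} = - \frac{5 - L}{4} = - \frac{5}{4} + \frac{L}{4}$)
$u{\left(X \right)} = 4 + X$
$O{\left(P,l \right)} = -1$ ($O{\left(P,l \right)} = \frac{1}{-1} = -1$)
$O{\left(-10,D{\left(6,\left(c{\left(2 \right)} - 2\right) \left(6 + 4\right) \right)} \right)} u{\left(-6 \right)} = - (4 - 6) = \left(-1\right) \left(-2\right) = 2$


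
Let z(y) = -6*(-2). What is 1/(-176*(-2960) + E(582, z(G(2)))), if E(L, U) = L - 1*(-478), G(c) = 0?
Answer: 1/522020 ≈ 1.9156e-6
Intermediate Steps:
z(y) = 12
E(L, U) = 478 + L (E(L, U) = L + 478 = 478 + L)
1/(-176*(-2960) + E(582, z(G(2)))) = 1/(-176*(-2960) + (478 + 582)) = 1/(520960 + 1060) = 1/522020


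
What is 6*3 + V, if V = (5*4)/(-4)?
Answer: 13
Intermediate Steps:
V = -5 (V = 20*(-¼) = -5)
6*3 + V = 6*3 - 5 = 18 - 5 = 13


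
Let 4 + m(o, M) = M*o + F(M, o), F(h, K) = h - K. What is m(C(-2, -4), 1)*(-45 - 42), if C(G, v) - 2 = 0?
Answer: 261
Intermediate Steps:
C(G, v) = 2 (C(G, v) = 2 + 0 = 2)
m(o, M) = -4 + M - o + M*o (m(o, M) = -4 + (M*o + (M - o)) = -4 + (M - o + M*o) = -4 + M - o + M*o)
m(C(-2, -4), 1)*(-45 - 42) = (-4 + 1 - 1*2 + 1*2)*(-45 - 42) = (-4 + 1 - 2 + 2)*(-87) = -3*(-87) = 261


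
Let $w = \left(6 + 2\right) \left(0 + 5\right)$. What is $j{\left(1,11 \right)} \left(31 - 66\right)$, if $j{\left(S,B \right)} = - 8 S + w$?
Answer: $-1120$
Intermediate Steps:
$w = 40$ ($w = 8 \cdot 5 = 40$)
$j{\left(S,B \right)} = 40 - 8 S$ ($j{\left(S,B \right)} = - 8 S + 40 = 40 - 8 S$)
$j{\left(1,11 \right)} \left(31 - 66\right) = \left(40 - 8\right) \left(31 - 66\right) = \left(40 - 8\right) \left(-35\right) = 32 \left(-35\right) = -1120$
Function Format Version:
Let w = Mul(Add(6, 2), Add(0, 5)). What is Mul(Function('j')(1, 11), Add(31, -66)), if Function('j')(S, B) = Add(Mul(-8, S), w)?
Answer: -1120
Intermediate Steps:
w = 40 (w = Mul(8, 5) = 40)
Function('j')(S, B) = Add(40, Mul(-8, S)) (Function('j')(S, B) = Add(Mul(-8, S), 40) = Add(40, Mul(-8, S)))
Mul(Function('j')(1, 11), Add(31, -66)) = Mul(Add(40, Mul(-8, 1)), Add(31, -66)) = Mul(Add(40, -8), -35) = Mul(32, -35) = -1120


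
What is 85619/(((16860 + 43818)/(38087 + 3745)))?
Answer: 198978556/3371 ≈ 59027.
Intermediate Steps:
85619/(((16860 + 43818)/(38087 + 3745))) = 85619/((60678/41832)) = 85619/((60678*(1/41832))) = 85619/(3371/2324) = 85619*(2324/3371) = 198978556/3371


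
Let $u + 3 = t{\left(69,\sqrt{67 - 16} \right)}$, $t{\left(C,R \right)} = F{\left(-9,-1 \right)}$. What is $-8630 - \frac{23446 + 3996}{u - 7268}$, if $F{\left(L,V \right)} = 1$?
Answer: $- \frac{31356329}{3635} \approx -8626.2$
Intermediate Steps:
$t{\left(C,R \right)} = 1$
$u = -2$ ($u = -3 + 1 = -2$)
$-8630 - \frac{23446 + 3996}{u - 7268} = -8630 - \frac{23446 + 3996}{-2 - 7268} = -8630 - \frac{27442}{-7270} = -8630 - 27442 \left(- \frac{1}{7270}\right) = -8630 - - \frac{13721}{3635} = -8630 + \frac{13721}{3635} = - \frac{31356329}{3635}$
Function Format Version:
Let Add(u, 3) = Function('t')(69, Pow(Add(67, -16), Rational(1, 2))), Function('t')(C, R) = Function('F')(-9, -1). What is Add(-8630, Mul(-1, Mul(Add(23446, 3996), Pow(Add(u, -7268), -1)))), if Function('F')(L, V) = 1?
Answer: Rational(-31356329, 3635) ≈ -8626.2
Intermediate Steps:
Function('t')(C, R) = 1
u = -2 (u = Add(-3, 1) = -2)
Add(-8630, Mul(-1, Mul(Add(23446, 3996), Pow(Add(u, -7268), -1)))) = Add(-8630, Mul(-1, Mul(Add(23446, 3996), Pow(Add(-2, -7268), -1)))) = Add(-8630, Mul(-1, Mul(27442, Pow(-7270, -1)))) = Add(-8630, Mul(-1, Mul(27442, Rational(-1, 7270)))) = Add(-8630, Mul(-1, Rational(-13721, 3635))) = Add(-8630, Rational(13721, 3635)) = Rational(-31356329, 3635)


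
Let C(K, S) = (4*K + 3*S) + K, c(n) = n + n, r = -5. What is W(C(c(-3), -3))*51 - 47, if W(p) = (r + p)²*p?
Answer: -3850751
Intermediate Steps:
c(n) = 2*n
C(K, S) = 3*S + 5*K (C(K, S) = (3*S + 4*K) + K = 3*S + 5*K)
W(p) = p*(-5 + p)² (W(p) = (-5 + p)²*p = p*(-5 + p)²)
W(C(c(-3), -3))*51 - 47 = ((3*(-3) + 5*(2*(-3)))*(-5 + (3*(-3) + 5*(2*(-3))))²)*51 - 47 = ((-9 + 5*(-6))*(-5 + (-9 + 5*(-6)))²)*51 - 47 = ((-9 - 30)*(-5 + (-9 - 30))²)*51 - 47 = -39*(-5 - 39)²*51 - 47 = -39*(-44)²*51 - 47 = -39*1936*51 - 47 = -75504*51 - 47 = -3850704 - 47 = -3850751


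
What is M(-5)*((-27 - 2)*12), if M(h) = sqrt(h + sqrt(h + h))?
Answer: -348*sqrt(-5 + I*sqrt(10)) ≈ -235.52 - 813.01*I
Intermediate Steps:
M(h) = sqrt(h + sqrt(2)*sqrt(h)) (M(h) = sqrt(h + sqrt(2*h)) = sqrt(h + sqrt(2)*sqrt(h)))
M(-5)*((-27 - 2)*12) = sqrt(-5 + sqrt(2)*sqrt(-5))*((-27 - 2)*12) = sqrt(-5 + sqrt(2)*(I*sqrt(5)))*(-29*12) = sqrt(-5 + I*sqrt(10))*(-348) = -348*sqrt(-5 + I*sqrt(10))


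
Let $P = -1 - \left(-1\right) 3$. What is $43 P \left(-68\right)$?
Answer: $-5848$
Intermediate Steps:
$P = 2$ ($P = -1 - -3 = -1 + 3 = 2$)
$43 P \left(-68\right) = 43 \cdot 2 \left(-68\right) = 86 \left(-68\right) = -5848$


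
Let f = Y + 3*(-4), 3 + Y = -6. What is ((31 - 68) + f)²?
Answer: 3364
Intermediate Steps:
Y = -9 (Y = -3 - 6 = -9)
f = -21 (f = -9 + 3*(-4) = -9 - 12 = -21)
((31 - 68) + f)² = ((31 - 68) - 21)² = (-37 - 21)² = (-58)² = 3364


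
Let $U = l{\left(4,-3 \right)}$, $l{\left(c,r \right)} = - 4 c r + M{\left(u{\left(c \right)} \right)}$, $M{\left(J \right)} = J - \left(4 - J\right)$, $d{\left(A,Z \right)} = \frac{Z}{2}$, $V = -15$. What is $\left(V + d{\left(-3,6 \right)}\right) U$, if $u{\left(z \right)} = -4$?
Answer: $-432$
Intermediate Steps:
$d{\left(A,Z \right)} = \frac{Z}{2}$ ($d{\left(A,Z \right)} = Z \frac{1}{2} = \frac{Z}{2}$)
$M{\left(J \right)} = -4 + 2 J$ ($M{\left(J \right)} = J + \left(-4 + J\right) = -4 + 2 J$)
$l{\left(c,r \right)} = -12 - 4 c r$ ($l{\left(c,r \right)} = - 4 c r + \left(-4 + 2 \left(-4\right)\right) = - 4 c r - 12 = -12 - 4 c r$)
$U = 36$ ($U = -12 - 16 \left(-3\right) = -12 + 48 = 36$)
$\left(V + d{\left(-3,6 \right)}\right) U = \left(-15 + \frac{1}{2} \cdot 6\right) 36 = \left(-15 + 3\right) 36 = \left(-12\right) 36 = -432$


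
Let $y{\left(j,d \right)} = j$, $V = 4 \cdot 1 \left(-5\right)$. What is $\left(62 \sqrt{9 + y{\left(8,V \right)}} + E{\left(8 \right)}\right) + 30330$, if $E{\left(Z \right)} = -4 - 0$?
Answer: $30326 + 62 \sqrt{17} \approx 30582.0$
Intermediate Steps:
$V = -20$ ($V = 4 \left(-5\right) = -20$)
$E{\left(Z \right)} = -4$ ($E{\left(Z \right)} = -4 + 0 = -4$)
$\left(62 \sqrt{9 + y{\left(8,V \right)}} + E{\left(8 \right)}\right) + 30330 = \left(62 \sqrt{9 + 8} - 4\right) + 30330 = \left(62 \sqrt{17} - 4\right) + 30330 = \left(-4 + 62 \sqrt{17}\right) + 30330 = 30326 + 62 \sqrt{17}$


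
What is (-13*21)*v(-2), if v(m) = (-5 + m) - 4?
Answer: 3003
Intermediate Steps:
v(m) = -9 + m
(-13*21)*v(-2) = (-13*21)*(-9 - 2) = -273*(-11) = 3003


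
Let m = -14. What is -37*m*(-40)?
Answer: -20720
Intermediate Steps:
-37*m*(-40) = -37*(-14)*(-40) = 518*(-40) = -20720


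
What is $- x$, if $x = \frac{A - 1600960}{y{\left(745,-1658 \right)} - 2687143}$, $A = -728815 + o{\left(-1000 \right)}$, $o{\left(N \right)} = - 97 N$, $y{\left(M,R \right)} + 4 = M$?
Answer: $- \frac{2232775}{2686402} \approx -0.83114$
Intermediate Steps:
$y{\left(M,R \right)} = -4 + M$
$A = -631815$ ($A = -728815 - -97000 = -728815 + 97000 = -631815$)
$x = \frac{2232775}{2686402}$ ($x = \frac{-631815 - 1600960}{\left(-4 + 745\right) - 2687143} = - \frac{2232775}{741 - 2687143} = - \frac{2232775}{-2686402} = \left(-2232775\right) \left(- \frac{1}{2686402}\right) = \frac{2232775}{2686402} \approx 0.83114$)
$- x = \left(-1\right) \frac{2232775}{2686402} = - \frac{2232775}{2686402}$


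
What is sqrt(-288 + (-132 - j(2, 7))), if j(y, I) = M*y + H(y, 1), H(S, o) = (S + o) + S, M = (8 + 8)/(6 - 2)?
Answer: I*sqrt(433) ≈ 20.809*I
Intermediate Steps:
M = 4 (M = 16/4 = 16*(1/4) = 4)
H(S, o) = o + 2*S
j(y, I) = 1 + 6*y (j(y, I) = 4*y + (1 + 2*y) = 1 + 6*y)
sqrt(-288 + (-132 - j(2, 7))) = sqrt(-288 + (-132 - (1 + 6*2))) = sqrt(-288 + (-132 - (1 + 12))) = sqrt(-288 + (-132 - 1*13)) = sqrt(-288 + (-132 - 13)) = sqrt(-288 - 145) = sqrt(-433) = I*sqrt(433)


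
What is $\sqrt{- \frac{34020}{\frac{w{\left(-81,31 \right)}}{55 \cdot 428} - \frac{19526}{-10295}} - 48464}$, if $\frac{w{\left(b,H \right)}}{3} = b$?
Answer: $\frac{4 i \sqrt{709020101725627286}}{13061153} \approx 257.87 i$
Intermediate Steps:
$w{\left(b,H \right)} = 3 b$
$\sqrt{- \frac{34020}{\frac{w{\left(-81,31 \right)}}{55 \cdot 428} - \frac{19526}{-10295}} - 48464} = \sqrt{- \frac{34020}{\frac{3 \left(-81\right)}{55 \cdot 428} - \frac{19526}{-10295}} - 48464} = \sqrt{- \frac{34020}{- \frac{243}{23540} - - \frac{19526}{10295}} - 48464} = \sqrt{- \frac{34020}{\left(-243\right) \frac{1}{23540} + \frac{19526}{10295}} - 48464} = \sqrt{- \frac{34020}{- \frac{243}{23540} + \frac{19526}{10295}} - 48464} = \sqrt{- \frac{34020}{\frac{91428071}{48468860}} - 48464} = \sqrt{\left(-34020\right) \frac{48468860}{91428071} - 48464} = \sqrt{- \frac{235558659600}{13061153} - 48464} = \sqrt{- \frac{868554378592}{13061153}} = \frac{4 i \sqrt{709020101725627286}}{13061153}$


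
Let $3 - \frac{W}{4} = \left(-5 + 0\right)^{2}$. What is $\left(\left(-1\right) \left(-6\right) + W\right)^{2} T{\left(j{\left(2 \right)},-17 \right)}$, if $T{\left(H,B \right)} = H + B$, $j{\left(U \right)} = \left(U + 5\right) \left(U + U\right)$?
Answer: $73964$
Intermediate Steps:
$W = -88$ ($W = 12 - 4 \left(-5 + 0\right)^{2} = 12 - 4 \left(-5\right)^{2} = 12 - 100 = -88$)
$j{\left(U \right)} = 2 U \left(5 + U\right)$ ($j{\left(U \right)} = \left(5 + U\right) 2 U = 2 U \left(5 + U\right)$)
$T{\left(H,B \right)} = B + H$
$\left(\left(-1\right) \left(-6\right) + W\right)^{2} T{\left(j{\left(2 \right)},-17 \right)} = \left(\left(-1\right) \left(-6\right) - 88\right)^{2} \left(-17 + 2 \cdot 2 \left(5 + 2\right)\right) = \left(6 - 88\right)^{2} \left(-17 + 2 \cdot 2 \cdot 7\right) = \left(-82\right)^{2} \left(-17 + 28\right) = 6724 \cdot 11 = 73964$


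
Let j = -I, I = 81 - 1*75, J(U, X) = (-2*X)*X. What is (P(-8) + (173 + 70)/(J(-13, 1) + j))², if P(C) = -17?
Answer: 143641/64 ≈ 2244.4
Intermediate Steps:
J(U, X) = -2*X²
I = 6 (I = 81 - 75 = 6)
j = -6 (j = -1*6 = -6)
(P(-8) + (173 + 70)/(J(-13, 1) + j))² = (-17 + (173 + 70)/(-2*1² - 6))² = (-17 + 243/(-2*1 - 6))² = (-17 + 243/(-2 - 6))² = (-17 + 243/(-8))² = (-17 + 243*(-⅛))² = (-17 - 243/8)² = (-379/8)² = 143641/64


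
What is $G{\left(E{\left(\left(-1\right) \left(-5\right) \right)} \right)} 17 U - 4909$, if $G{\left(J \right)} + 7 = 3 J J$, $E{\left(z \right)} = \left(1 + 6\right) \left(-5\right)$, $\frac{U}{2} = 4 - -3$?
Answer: $868075$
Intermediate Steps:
$U = 14$ ($U = 2 \left(4 - -3\right) = 2 \left(4 + 3\right) = 2 \cdot 7 = 14$)
$E{\left(z \right)} = -35$ ($E{\left(z \right)} = 7 \left(-5\right) = -35$)
$G{\left(J \right)} = -7 + 3 J^{2}$ ($G{\left(J \right)} = -7 + 3 J J = -7 + 3 J^{2}$)
$G{\left(E{\left(\left(-1\right) \left(-5\right) \right)} \right)} 17 U - 4909 = \left(-7 + 3 \left(-35\right)^{2}\right) 17 \cdot 14 - 4909 = \left(-7 + 3 \cdot 1225\right) 17 \cdot 14 - 4909 = \left(-7 + 3675\right) 17 \cdot 14 - 4909 = 3668 \cdot 17 \cdot 14 - 4909 = 62356 \cdot 14 - 4909 = 872984 - 4909 = 868075$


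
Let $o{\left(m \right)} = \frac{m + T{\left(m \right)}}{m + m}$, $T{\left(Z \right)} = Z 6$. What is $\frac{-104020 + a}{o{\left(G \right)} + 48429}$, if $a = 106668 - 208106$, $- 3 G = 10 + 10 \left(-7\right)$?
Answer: $- \frac{410916}{96865} \approx -4.2421$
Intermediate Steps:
$T{\left(Z \right)} = 6 Z$
$G = 20$ ($G = - \frac{10 + 10 \left(-7\right)}{3} = - \frac{10 - 70}{3} = \left(- \frac{1}{3}\right) \left(-60\right) = 20$)
$a = -101438$ ($a = 106668 - 208106 = -101438$)
$o{\left(m \right)} = \frac{7}{2}$ ($o{\left(m \right)} = \frac{m + 6 m}{m + m} = \frac{7 m}{2 m} = 7 m \frac{1}{2 m} = \frac{7}{2}$)
$\frac{-104020 + a}{o{\left(G \right)} + 48429} = \frac{-104020 - 101438}{\frac{7}{2} + 48429} = - \frac{205458}{\frac{96865}{2}} = \left(-205458\right) \frac{2}{96865} = - \frac{410916}{96865}$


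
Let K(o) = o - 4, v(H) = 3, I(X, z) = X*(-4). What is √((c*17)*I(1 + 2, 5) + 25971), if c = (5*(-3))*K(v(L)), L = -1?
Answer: √22911 ≈ 151.36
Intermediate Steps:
I(X, z) = -4*X
K(o) = -4 + o
c = 15 (c = (5*(-3))*(-4 + 3) = -15*(-1) = 15)
√((c*17)*I(1 + 2, 5) + 25971) = √((15*17)*(-4*(1 + 2)) + 25971) = √(255*(-4*3) + 25971) = √(255*(-12) + 25971) = √(-3060 + 25971) = √22911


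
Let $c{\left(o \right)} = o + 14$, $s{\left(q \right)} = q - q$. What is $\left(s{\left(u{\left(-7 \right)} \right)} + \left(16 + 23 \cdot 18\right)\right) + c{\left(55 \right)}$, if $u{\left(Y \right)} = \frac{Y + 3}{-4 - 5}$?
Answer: $499$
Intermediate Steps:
$u{\left(Y \right)} = - \frac{1}{3} - \frac{Y}{9}$ ($u{\left(Y \right)} = \frac{3 + Y}{-9} = \left(3 + Y\right) \left(- \frac{1}{9}\right) = - \frac{1}{3} - \frac{Y}{9}$)
$s{\left(q \right)} = 0$
$c{\left(o \right)} = 14 + o$
$\left(s{\left(u{\left(-7 \right)} \right)} + \left(16 + 23 \cdot 18\right)\right) + c{\left(55 \right)} = \left(0 + \left(16 + 23 \cdot 18\right)\right) + \left(14 + 55\right) = \left(0 + \left(16 + 414\right)\right) + 69 = \left(0 + 430\right) + 69 = 430 + 69 = 499$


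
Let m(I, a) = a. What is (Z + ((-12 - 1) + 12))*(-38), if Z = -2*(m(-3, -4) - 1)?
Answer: -342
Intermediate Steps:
Z = 10 (Z = -2*(-4 - 1) = -2*(-5) = 10)
(Z + ((-12 - 1) + 12))*(-38) = (10 + ((-12 - 1) + 12))*(-38) = (10 + (-13 + 12))*(-38) = (10 - 1)*(-38) = 9*(-38) = -342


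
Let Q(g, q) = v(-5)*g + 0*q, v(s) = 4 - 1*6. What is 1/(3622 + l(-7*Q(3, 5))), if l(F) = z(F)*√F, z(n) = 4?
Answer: 1811/6559106 - √42/3279553 ≈ 0.00027413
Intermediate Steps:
v(s) = -2 (v(s) = 4 - 6 = -2)
Q(g, q) = -2*g (Q(g, q) = -2*g + 0*q = -2*g + 0 = -2*g)
l(F) = 4*√F
1/(3622 + l(-7*Q(3, 5))) = 1/(3622 + 4*√(-(-14)*3)) = 1/(3622 + 4*√(-7*(-6))) = 1/(3622 + 4*√42)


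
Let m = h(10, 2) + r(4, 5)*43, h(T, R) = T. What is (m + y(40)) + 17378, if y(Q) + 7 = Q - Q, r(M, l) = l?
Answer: 17596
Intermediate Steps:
y(Q) = -7 (y(Q) = -7 + (Q - Q) = -7 + 0 = -7)
m = 225 (m = 10 + 5*43 = 10 + 215 = 225)
(m + y(40)) + 17378 = (225 - 7) + 17378 = 218 + 17378 = 17596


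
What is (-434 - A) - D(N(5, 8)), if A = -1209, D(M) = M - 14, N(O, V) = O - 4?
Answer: 788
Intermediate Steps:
N(O, V) = -4 + O
D(M) = -14 + M
(-434 - A) - D(N(5, 8)) = (-434 - 1*(-1209)) - (-14 + (-4 + 5)) = (-434 + 1209) - (-14 + 1) = 775 - 1*(-13) = 775 + 13 = 788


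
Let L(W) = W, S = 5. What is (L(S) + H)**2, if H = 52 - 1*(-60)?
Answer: 13689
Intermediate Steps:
H = 112 (H = 52 + 60 = 112)
(L(S) + H)**2 = (5 + 112)**2 = 117**2 = 13689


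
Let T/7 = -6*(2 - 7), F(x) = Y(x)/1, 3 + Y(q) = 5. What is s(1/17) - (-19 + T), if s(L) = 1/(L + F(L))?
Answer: -6668/35 ≈ -190.51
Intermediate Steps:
Y(q) = 2 (Y(q) = -3 + 5 = 2)
F(x) = 2 (F(x) = 2/1 = 2*1 = 2)
T = 210 (T = 7*(-6*(2 - 7)) = 7*(-6*(-5)) = 7*30 = 210)
s(L) = 1/(2 + L) (s(L) = 1/(L + 2) = 1/(2 + L))
s(1/17) - (-19 + T) = 1/(2 + 1/17) - (-19 + 210) = 1/(2 + 1/17) - 1*191 = 1/(35/17) - 191 = 17/35 - 191 = -6668/35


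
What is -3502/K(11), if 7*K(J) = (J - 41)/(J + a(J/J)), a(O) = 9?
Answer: 49028/3 ≈ 16343.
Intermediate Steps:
K(J) = (-41 + J)/(7*(9 + J)) (K(J) = ((J - 41)/(J + 9))/7 = ((-41 + J)/(9 + J))/7 = (-41 + J)/(7*(9 + J)))
-3502/K(11) = -3502*7*(9 + 11)/(-41 + 11) = -3502/((⅐)*(-30)/20) = -3502/((⅐)*(1/20)*(-30)) = -3502/(-3/14) = -3502*(-14/3) = 49028/3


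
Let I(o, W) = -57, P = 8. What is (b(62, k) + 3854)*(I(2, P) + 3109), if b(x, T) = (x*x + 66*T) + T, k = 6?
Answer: 24721200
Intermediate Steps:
b(x, T) = x² + 67*T (b(x, T) = (x² + 66*T) + T = x² + 67*T)
(b(62, k) + 3854)*(I(2, P) + 3109) = ((62² + 67*6) + 3854)*(-57 + 3109) = ((3844 + 402) + 3854)*3052 = (4246 + 3854)*3052 = 8100*3052 = 24721200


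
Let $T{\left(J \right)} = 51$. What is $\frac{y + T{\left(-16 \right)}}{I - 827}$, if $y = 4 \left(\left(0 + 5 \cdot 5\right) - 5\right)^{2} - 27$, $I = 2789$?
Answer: $\frac{812}{981} \approx 0.82773$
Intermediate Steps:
$y = 1573$ ($y = 4 \left(\left(0 + 25\right) - 5\right)^{2} - 27 = 4 \left(25 - 5\right)^{2} - 27 = 4 \cdot 20^{2} - 27 = 4 \cdot 400 - 27 = 1600 - 27 = 1573$)
$\frac{y + T{\left(-16 \right)}}{I - 827} = \frac{1573 + 51}{2789 - 827} = \frac{1624}{1962} = 1624 \cdot \frac{1}{1962} = \frac{812}{981}$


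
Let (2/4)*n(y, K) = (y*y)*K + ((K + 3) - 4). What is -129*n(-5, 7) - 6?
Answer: -46704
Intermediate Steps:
n(y, K) = -2 + 2*K + 2*K*y² (n(y, K) = 2*((y*y)*K + ((K + 3) - 4)) = 2*(y²*K + ((3 + K) - 4)) = 2*(K*y² + (-1 + K)) = 2*(-1 + K + K*y²) = -2 + 2*K + 2*K*y²)
-129*n(-5, 7) - 6 = -129*(-2 + 2*7 + 2*7*(-5)²) - 6 = -129*(-2 + 14 + 2*7*25) - 6 = -129*(-2 + 14 + 350) - 6 = -129*362 - 6 = -46698 - 6 = -46704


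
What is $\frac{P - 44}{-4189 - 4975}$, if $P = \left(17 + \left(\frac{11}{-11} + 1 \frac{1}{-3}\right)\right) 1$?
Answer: $\frac{85}{27492} \approx 0.0030918$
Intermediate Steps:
$P = \frac{47}{3}$ ($P = \left(17 + \left(11 \left(- \frac{1}{11}\right) + 1 \left(- \frac{1}{3}\right)\right)\right) 1 = \left(17 - \frac{4}{3}\right) 1 = \frac{47}{3} \cdot 1 = \frac{47}{3} \approx 15.667$)
$\frac{P - 44}{-4189 - 4975} = \frac{\frac{47}{3} - 44}{-4189 - 4975} = - \frac{85}{3 \left(-9164\right)} = \left(- \frac{85}{3}\right) \left(- \frac{1}{9164}\right) = \frac{85}{27492}$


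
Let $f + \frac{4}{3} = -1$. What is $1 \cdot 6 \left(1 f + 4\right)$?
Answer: $10$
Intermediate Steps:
$f = - \frac{7}{3}$ ($f = - \frac{4}{3} - 1 = - \frac{7}{3} \approx -2.3333$)
$1 \cdot 6 \left(1 f + 4\right) = 1 \cdot 6 \left(1 \left(- \frac{7}{3}\right) + 4\right) = 6 \left(- \frac{7}{3} + 4\right) = 6 \cdot \frac{5}{3} = 10$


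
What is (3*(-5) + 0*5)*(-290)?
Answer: 4350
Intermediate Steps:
(3*(-5) + 0*5)*(-290) = (-15 + 0)*(-290) = -15*(-290) = 4350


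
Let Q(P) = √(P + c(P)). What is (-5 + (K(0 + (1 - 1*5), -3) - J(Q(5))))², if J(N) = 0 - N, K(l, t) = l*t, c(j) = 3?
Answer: 57 + 28*√2 ≈ 96.598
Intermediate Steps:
Q(P) = √(3 + P) (Q(P) = √(P + 3) = √(3 + P))
J(N) = -N
(-5 + (K(0 + (1 - 1*5), -3) - J(Q(5))))² = (-5 + ((0 + (1 - 1*5))*(-3) - (-1)*√(3 + 5)))² = (-5 + ((0 + (1 - 5))*(-3) - (-1)*√8))² = (-5 + ((0 - 4)*(-3) - (-1)*2*√2))² = (-5 + (-4*(-3) - (-2)*√2))² = (-5 + (12 + 2*√2))² = (7 + 2*√2)²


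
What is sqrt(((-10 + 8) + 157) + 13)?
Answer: 2*sqrt(42) ≈ 12.961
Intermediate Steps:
sqrt(((-10 + 8) + 157) + 13) = sqrt((-2 + 157) + 13) = sqrt(155 + 13) = sqrt(168) = 2*sqrt(42)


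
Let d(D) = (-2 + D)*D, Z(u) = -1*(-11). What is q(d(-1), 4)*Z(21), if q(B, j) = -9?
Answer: -99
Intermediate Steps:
Z(u) = 11
d(D) = D*(-2 + D)
q(d(-1), 4)*Z(21) = -9*11 = -99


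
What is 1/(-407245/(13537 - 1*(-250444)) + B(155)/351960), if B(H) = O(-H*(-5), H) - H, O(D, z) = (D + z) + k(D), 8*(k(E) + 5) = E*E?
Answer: -148657204416/197298378103 ≈ -0.75346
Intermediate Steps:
k(E) = -5 + E²/8 (k(E) = -5 + (E*E)/8 = -5 + E²/8)
O(D, z) = -5 + D + z + D²/8 (O(D, z) = (D + z) + (-5 + D²/8) = -5 + D + z + D²/8)
B(H) = -5 + 5*H + 25*H²/8 (B(H) = (-5 - H*(-5) + H + (-H*(-5))²/8) - H = (-5 + 5*H + H + (5*H)²/8) - H = (-5 + 5*H + H + (25*H²)/8) - H = (-5 + 5*H + H + 25*H²/8) - H = (-5 + 6*H + 25*H²/8) - H = -5 + 5*H + 25*H²/8)
1/(-407245/(13537 - 1*(-250444)) + B(155)/351960) = 1/(-407245/(13537 - 1*(-250444)) + (-5 + 5*155 + (25/8)*155²)/351960) = 1/(-407245/(13537 + 250444) + (-5 + 775 + (25/8)*24025)*(1/351960)) = 1/(-407245/263981 + (-5 + 775 + 600625/8)*(1/351960)) = 1/(-407245*1/263981 + (606785/8)*(1/351960)) = 1/(-407245/263981 + 121357/563136) = 1/(-197298378103/148657204416) = -148657204416/197298378103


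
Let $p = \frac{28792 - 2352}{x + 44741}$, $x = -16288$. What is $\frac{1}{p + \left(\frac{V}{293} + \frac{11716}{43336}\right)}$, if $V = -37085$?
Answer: $- \frac{90320121986}{11323466346649} \approx -0.0079764$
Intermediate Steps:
$p = \frac{26440}{28453}$ ($p = \frac{28792 - 2352}{-16288 + 44741} = \frac{26440}{28453} \approx 0.92925$)
$\frac{1}{p + \left(\frac{V}{293} + \frac{11716}{43336}\right)} = \frac{1}{\frac{26440}{28453} + \left(- \frac{37085}{293} + \frac{11716}{43336}\right)} = \frac{1}{\frac{26440}{28453} + \left(\left(-37085\right) \frac{1}{293} + 11716 \cdot \frac{1}{43336}\right)} = \frac{1}{\frac{26440}{28453} + \left(- \frac{37085}{293} + \frac{2929}{10834}\right)} = \frac{1}{\frac{26440}{28453} - \frac{400920693}{3174362}} = \frac{1}{- \frac{11323466346649}{90320121986}} = - \frac{90320121986}{11323466346649}$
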